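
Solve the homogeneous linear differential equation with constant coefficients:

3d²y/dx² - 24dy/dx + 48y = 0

Characteristic equation: 3r² - 24r + 48 = 0
Divide by 3: r² - 8r + 16 = 0
Factored: (r - 4)² = 0
Repeated root: r = 4
General solution: y = (C₁ + C₂x)e^(4x)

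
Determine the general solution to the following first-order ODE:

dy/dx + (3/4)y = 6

Using integrating factor method:

General solution: y = 8 + Ce^(-3x/4)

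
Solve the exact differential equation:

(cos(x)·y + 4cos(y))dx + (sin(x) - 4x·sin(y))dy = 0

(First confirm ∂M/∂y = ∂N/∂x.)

Verify exactness: ∂M/∂y = ∂N/∂x ✓
Find F(x,y) such that ∂F/∂x = M, ∂F/∂y = N
Solution: sin(x)·y + 4x·cos(y) = C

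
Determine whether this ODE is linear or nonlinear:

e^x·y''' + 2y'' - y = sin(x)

Linear (y and its derivatives appear to the first power only, no products of y terms)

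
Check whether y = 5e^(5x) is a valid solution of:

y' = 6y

Verification:
y = 5e^(5x)
y' = 25e^(5x)
But 6y = 30e^(5x)
y' ≠ 6y — the derivative does not match

No, it is not a solution.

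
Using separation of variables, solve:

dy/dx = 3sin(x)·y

Separating variables and integrating:
ln|y| = -3cos(x) + C

General solution: y = Ce^(-3cos(x))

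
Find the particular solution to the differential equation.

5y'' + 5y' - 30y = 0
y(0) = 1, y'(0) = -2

General solution: y = C₁e^(2x) + C₂e^(-3x)
Applying ICs: C₁ = 1/5, C₂ = 4/5
Particular solution: y = (1/5)e^(2x) + (4/5)e^(-3x)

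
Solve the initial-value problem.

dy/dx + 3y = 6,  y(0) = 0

General solution: y = 2 + Ce^(-3x)
Applying y(0) = 0: C = 0 - 2 = -2
Particular solution: y = 2 - 2e^(-3x)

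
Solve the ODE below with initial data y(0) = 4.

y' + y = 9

General solution: y = 9 + Ce^(-x)
Applying y(0) = 4: C = 4 - 9 = -5
Particular solution: y = 9 - 5e^(-x)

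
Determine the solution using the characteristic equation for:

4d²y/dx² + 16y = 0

Characteristic equation: 4r² + 16 = 0
Divide by 4: r² + 4 = 0
Roots: r = ±2i (complex conjugates)
General solution: y = C₁cos(2x) + C₂sin(2x)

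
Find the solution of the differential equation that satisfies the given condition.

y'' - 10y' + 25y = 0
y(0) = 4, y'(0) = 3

General solution: y = (C₁ + C₂x)e^(5x)
Repeated root r = 5
Applying ICs: C₁ = 4, C₂ = -17
Particular solution: y = (4 - 17x)e^(5x)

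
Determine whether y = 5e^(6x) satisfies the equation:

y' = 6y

Verification:
y = 5e^(6x)
y' = 30e^(6x)
6y = 30e^(6x)
y' = 6y ✓

Yes, it is a solution.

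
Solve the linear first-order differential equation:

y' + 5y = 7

Using integrating factor method:

General solution: y = 7/5 + Ce^(-5x)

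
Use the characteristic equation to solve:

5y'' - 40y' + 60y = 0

Characteristic equation: 5r² - 40r + 60 = 0
Divide by 5: r² - 8r + 12 = 0
Roots: r = 2, 6 (distinct real)
General solution: y = C₁e^(2x) + C₂e^(6x)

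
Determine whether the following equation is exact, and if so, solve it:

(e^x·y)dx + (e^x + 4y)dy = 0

Verify exactness: ∂M/∂y = ∂N/∂x ✓
Find F(x,y) such that ∂F/∂x = M, ∂F/∂y = N
Solution: e^x·y + 2y² = C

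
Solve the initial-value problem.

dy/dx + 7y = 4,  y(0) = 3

General solution: y = 4/7 + Ce^(-7x)
Applying y(0) = 3: C = 3 - 4/7 = 17/7
Particular solution: y = 4/7 + (17/7)e^(-7x)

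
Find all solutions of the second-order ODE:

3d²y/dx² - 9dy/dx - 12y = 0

Characteristic equation: 3r² - 9r - 12 = 0
Divide by 3: r² - 3r - 4 = 0
Roots: r = 4, -1 (distinct real)
General solution: y = C₁e^(4x) + C₂e^(-x)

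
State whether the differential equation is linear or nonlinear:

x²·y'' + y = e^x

Linear (y and its derivatives appear to the first power only, no products of y terms)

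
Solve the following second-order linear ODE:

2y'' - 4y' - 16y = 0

Characteristic equation: 2r² - 4r - 16 = 0
Divide by 2: r² - 2r - 8 = 0
Roots: r = 4, -2 (distinct real)
General solution: y = C₁e^(4x) + C₂e^(-2x)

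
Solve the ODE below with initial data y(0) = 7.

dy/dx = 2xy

General solution: y = Ce^(x²)
Applying IC y(0) = 7:
Particular solution: y = 7e^(x²)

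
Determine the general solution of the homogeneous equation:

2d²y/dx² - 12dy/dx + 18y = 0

Characteristic equation: 2r² - 12r + 18 = 0
Divide by 2: r² - 6r + 9 = 0
Factored: (r - 3)² = 0
Repeated root: r = 3
General solution: y = (C₁ + C₂x)e^(3x)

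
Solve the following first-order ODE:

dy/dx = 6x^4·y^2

Separating variables and integrating:
-1/y = 6x^5/5 + C

General solution: y^-1 = (-6/5)x^5 + C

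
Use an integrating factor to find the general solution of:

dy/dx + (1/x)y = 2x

Using integrating factor method:

General solution: y = (2/3)x^2 + C/x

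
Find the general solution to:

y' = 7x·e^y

Separating variables and integrating:
-e^(-y) = 7x²/2 + C

General solution: y = -ln(C - 7x²/2)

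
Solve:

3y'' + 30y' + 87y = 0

Characteristic equation: 3r² + 30r + 87 = 0
Divide by 3: r² + 10r + 29 = 0
Roots: r = -5 ± 2i (complex conjugates)
General solution: y = e^(-5x)(C₁cos(2x) + C₂sin(2x))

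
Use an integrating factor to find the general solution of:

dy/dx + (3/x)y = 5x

Using integrating factor method:

General solution: y = x^2 + Cx^(-3)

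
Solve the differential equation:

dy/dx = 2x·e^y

Separating variables and integrating:
-e^(-y) = x² + C

General solution: y = -ln(C - x²)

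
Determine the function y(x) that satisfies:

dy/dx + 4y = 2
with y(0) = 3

General solution: y = 1/2 + Ce^(-4x)
Applying y(0) = 3: C = 3 - 1/2 = 5/2
Particular solution: y = 1/2 + (5/2)e^(-4x)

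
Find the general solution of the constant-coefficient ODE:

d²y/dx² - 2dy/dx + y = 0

Characteristic equation: r² - 2r + 1 = 0
Factored: (r - 1)² = 0
Repeated root: r = 1
General solution: y = (C₁ + C₂x)e^x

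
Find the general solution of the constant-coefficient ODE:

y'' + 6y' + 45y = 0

Characteristic equation: r² + 6r + 45 = 0
Roots: r = -3 ± 6i (complex conjugates)
General solution: y = e^(-3x)(C₁cos(6x) + C₂sin(6x))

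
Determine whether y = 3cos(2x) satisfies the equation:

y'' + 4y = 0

Verification:
y'' = -12cos(2x)
y'' + 4y = 0 ✓

Yes, it is a solution.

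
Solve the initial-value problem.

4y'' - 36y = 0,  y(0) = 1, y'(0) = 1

General solution: y = C₁e^(3x) + C₂e^(-3x)
Applying ICs: C₁ = 2/3, C₂ = 1/3
Particular solution: y = (2/3)e^(3x) + (1/3)e^(-3x)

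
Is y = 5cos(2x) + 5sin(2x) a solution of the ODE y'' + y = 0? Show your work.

Verification:
y'' = -20cos(2x) - 20sin(2x)
y'' + y ≠ 0 (frequency mismatch: got 4 instead of 1)

No, it is not a solution.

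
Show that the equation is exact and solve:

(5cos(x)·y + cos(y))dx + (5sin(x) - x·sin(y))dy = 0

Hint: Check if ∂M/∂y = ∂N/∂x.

Verify exactness: ∂M/∂y = ∂N/∂x ✓
Find F(x,y) such that ∂F/∂x = M, ∂F/∂y = N
Solution: 5sin(x)·y + x·cos(y) = C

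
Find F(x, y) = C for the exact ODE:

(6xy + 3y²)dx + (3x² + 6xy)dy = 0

Verify exactness: ∂M/∂y = ∂N/∂x ✓
Find F(x,y) such that ∂F/∂x = M, ∂F/∂y = N
Solution: 3x²y + 3xy² = C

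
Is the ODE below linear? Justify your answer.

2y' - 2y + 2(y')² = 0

No. Nonlinear ((y')² term)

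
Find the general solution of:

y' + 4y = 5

Using integrating factor method:

General solution: y = 5/4 + Ce^(-4x)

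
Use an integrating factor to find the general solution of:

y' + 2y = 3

Using integrating factor method:

General solution: y = 3/2 + Ce^(-2x)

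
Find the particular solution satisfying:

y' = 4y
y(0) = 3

General solution: y = Ce^(4x)
Applying IC y(0) = 3:
Particular solution: y = 3e^(4x)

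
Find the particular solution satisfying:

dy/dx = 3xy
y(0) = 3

General solution: y = Ce^(3x²/2)
Applying IC y(0) = 3:
Particular solution: y = 3e^(3x²/2)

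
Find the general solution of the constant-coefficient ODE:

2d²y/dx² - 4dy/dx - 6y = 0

Characteristic equation: 2r² - 4r - 6 = 0
Divide by 2: r² - 2r - 3 = 0
Roots: r = 3, -1 (distinct real)
General solution: y = C₁e^(3x) + C₂e^(-x)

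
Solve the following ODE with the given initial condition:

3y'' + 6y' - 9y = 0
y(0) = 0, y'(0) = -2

General solution: y = C₁e^x + C₂e^(-3x)
Applying ICs: C₁ = -1/2, C₂ = 1/2
Particular solution: y = -(1/2)e^x + (1/2)e^(-3x)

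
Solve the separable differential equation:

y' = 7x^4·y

Separating variables and integrating:
ln|y| = 7x^5/5 + C

General solution: y = Ce^(7x^5/5)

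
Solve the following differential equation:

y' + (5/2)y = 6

Using integrating factor method:

General solution: y = 12/5 + Ce^(-5x/2)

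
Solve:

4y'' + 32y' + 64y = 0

Characteristic equation: 4r² + 32r + 64 = 0
Divide by 4: r² + 8r + 16 = 0
Factored: (r + 4)² = 0
Repeated root: r = -4
General solution: y = (C₁ + C₂x)e^(-4x)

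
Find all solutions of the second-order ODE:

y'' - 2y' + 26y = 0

Characteristic equation: r² - 2r + 26 = 0
Roots: r = 1 ± 5i (complex conjugates)
General solution: y = e^x(C₁cos(5x) + C₂sin(5x))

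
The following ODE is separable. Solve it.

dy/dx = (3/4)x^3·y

Separating variables and integrating:
ln|y| = 3x^4/16 + C

General solution: y = Ce^(3x^4/16)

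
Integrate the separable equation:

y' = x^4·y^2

Separating variables and integrating:
-1/y = x^5/5 + C

General solution: y^-1 = (-1/5)x^5 + C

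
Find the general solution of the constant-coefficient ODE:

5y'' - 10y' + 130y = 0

Characteristic equation: 5r² - 10r + 130 = 0
Divide by 5: r² - 2r + 26 = 0
Roots: r = 1 ± 5i (complex conjugates)
General solution: y = e^x(C₁cos(5x) + C₂sin(5x))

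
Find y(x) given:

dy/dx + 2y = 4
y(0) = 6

General solution: y = 2 + Ce^(-2x)
Applying y(0) = 6: C = 6 - 2 = 4
Particular solution: y = 2 + 4e^(-2x)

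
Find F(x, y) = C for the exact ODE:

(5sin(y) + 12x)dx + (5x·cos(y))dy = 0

Verify exactness: ∂M/∂y = ∂N/∂x ✓
Find F(x,y) such that ∂F/∂x = M, ∂F/∂y = N
Solution: 5x·sin(y) + 6x² = C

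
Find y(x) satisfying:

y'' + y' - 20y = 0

Characteristic equation: r² + r - 20 = 0
Roots: r = 4, -5 (distinct real)
General solution: y = C₁e^(4x) + C₂e^(-5x)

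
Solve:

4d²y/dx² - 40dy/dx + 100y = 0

Characteristic equation: 4r² - 40r + 100 = 0
Divide by 4: r² - 10r + 25 = 0
Factored: (r - 5)² = 0
Repeated root: r = 5
General solution: y = (C₁ + C₂x)e^(5x)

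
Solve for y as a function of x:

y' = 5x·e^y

Separating variables and integrating:
-e^(-y) = 5x²/2 + C

General solution: y = -ln(C - 5x²/2)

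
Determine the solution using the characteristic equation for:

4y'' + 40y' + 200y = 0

Characteristic equation: 4r² + 40r + 200 = 0
Divide by 4: r² + 10r + 50 = 0
Roots: r = -5 ± 5i (complex conjugates)
General solution: y = e^(-5x)(C₁cos(5x) + C₂sin(5x))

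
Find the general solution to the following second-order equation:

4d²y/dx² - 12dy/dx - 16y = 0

Characteristic equation: 4r² - 12r - 16 = 0
Divide by 4: r² - 3r - 4 = 0
Roots: r = 4, -1 (distinct real)
General solution: y = C₁e^(4x) + C₂e^(-x)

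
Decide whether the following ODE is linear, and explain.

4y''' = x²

Linear (y and its derivatives appear to the first power only, no products of y terms)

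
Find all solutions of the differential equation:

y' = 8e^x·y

Separating variables and integrating:
ln|y| = 8e^x + C

General solution: y = Ce^(8e^x)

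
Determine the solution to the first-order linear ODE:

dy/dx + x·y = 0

Using integrating factor method:

General solution: y = Ce^(-x^2/2)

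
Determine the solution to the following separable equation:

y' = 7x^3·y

Separating variables and integrating:
ln|y| = 7x^4/4 + C

General solution: y = Ce^(7x^4/4)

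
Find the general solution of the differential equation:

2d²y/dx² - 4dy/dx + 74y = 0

Characteristic equation: 2r² - 4r + 74 = 0
Divide by 2: r² - 2r + 37 = 0
Roots: r = 1 ± 6i (complex conjugates)
General solution: y = e^x(C₁cos(6x) + C₂sin(6x))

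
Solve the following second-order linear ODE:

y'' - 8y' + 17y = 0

Characteristic equation: r² - 8r + 17 = 0
Roots: r = 4 ± i (complex conjugates)
General solution: y = e^(4x)(C₁cos(x) + C₂sin(x))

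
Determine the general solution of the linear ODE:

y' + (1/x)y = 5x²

Using integrating factor method:

General solution: y = (5/4)x^3 + C/x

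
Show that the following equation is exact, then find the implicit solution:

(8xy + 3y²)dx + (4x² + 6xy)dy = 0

Verify exactness: ∂M/∂y = ∂N/∂x ✓
Find F(x,y) such that ∂F/∂x = M, ∂F/∂y = N
Solution: 4x²y + 3xy² = C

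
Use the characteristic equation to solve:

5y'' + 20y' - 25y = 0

Characteristic equation: 5r² + 20r - 25 = 0
Divide by 5: r² + 4r - 5 = 0
Roots: r = 1, -5 (distinct real)
General solution: y = C₁e^x + C₂e^(-5x)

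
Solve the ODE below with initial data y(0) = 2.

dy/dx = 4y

General solution: y = Ce^(4x)
Applying IC y(0) = 2:
Particular solution: y = 2e^(4x)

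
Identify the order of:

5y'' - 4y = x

The order is 2 (highest derivative is of order 2).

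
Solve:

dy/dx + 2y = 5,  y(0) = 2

General solution: y = 5/2 + Ce^(-2x)
Applying y(0) = 2: C = 2 - 5/2 = -1/2
Particular solution: y = 5/2 - (1/2)e^(-2x)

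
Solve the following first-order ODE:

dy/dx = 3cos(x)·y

Separating variables and integrating:
ln|y| = 3sin(x) + C

General solution: y = Ce^(3sin(x))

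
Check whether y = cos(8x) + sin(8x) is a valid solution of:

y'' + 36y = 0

Verification:
y'' = -64cos(8x) - 64sin(8x)
y'' + 36y ≠ 0 (frequency mismatch: got 64 instead of 36)

No, it is not a solution.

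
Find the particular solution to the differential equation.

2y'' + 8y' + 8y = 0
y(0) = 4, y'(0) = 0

General solution: y = (C₁ + C₂x)e^(-2x)
Repeated root r = -2
Applying ICs: C₁ = 4, C₂ = 8
Particular solution: y = (4 + 8x)e^(-2x)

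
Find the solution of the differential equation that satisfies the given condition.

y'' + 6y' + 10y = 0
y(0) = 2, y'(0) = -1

General solution: y = e^(-3x)(C₁cos(x) + C₂sin(x))
Complex roots r = -3 ± i
Applying ICs: C₁ = 2, C₂ = 5
Particular solution: y = e^(-3x)(2cos(x) + 5sin(x))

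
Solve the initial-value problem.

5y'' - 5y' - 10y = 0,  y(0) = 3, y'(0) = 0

General solution: y = C₁e^(2x) + C₂e^(-x)
Applying ICs: C₁ = 1, C₂ = 2
Particular solution: y = e^(2x) + 2e^(-x)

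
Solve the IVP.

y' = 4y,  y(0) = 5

General solution: y = Ce^(4x)
Applying IC y(0) = 5:
Particular solution: y = 5e^(4x)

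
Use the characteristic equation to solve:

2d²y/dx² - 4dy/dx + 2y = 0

Characteristic equation: 2r² - 4r + 2 = 0
Divide by 2: r² - 2r + 1 = 0
Factored: (r - 1)² = 0
Repeated root: r = 1
General solution: y = (C₁ + C₂x)e^x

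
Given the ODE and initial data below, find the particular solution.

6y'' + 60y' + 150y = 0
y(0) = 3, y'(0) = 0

General solution: y = (C₁ + C₂x)e^(-5x)
Repeated root r = -5
Applying ICs: C₁ = 3, C₂ = 15
Particular solution: y = (3 + 15x)e^(-5x)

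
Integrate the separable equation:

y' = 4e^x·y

Separating variables and integrating:
ln|y| = 4e^x + C

General solution: y = Ce^(4e^x)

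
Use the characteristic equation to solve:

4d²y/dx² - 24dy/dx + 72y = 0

Characteristic equation: 4r² - 24r + 72 = 0
Divide by 4: r² - 6r + 18 = 0
Roots: r = 3 ± 3i (complex conjugates)
General solution: y = e^(3x)(C₁cos(3x) + C₂sin(3x))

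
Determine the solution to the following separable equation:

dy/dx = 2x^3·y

Separating variables and integrating:
ln|y| = x^4/2 + C

General solution: y = Ce^(x^4/2)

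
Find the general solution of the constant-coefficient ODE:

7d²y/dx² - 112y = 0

Characteristic equation: 7r² - 112 = 0
Divide by 7: r² - 16 = 0
Roots: r = 4, -4 (distinct real)
General solution: y = C₁e^(4x) + C₂e^(-4x)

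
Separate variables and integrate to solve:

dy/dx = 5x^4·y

Separating variables and integrating:
ln|y| = x^5 + C

General solution: y = Ce^(x^5)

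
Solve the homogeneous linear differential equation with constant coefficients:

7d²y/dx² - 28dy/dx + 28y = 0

Characteristic equation: 7r² - 28r + 28 = 0
Divide by 7: r² - 4r + 4 = 0
Factored: (r - 2)² = 0
Repeated root: r = 2
General solution: y = (C₁ + C₂x)e^(2x)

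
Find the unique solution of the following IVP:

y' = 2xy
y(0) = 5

General solution: y = Ce^(x²)
Applying IC y(0) = 5:
Particular solution: y = 5e^(x²)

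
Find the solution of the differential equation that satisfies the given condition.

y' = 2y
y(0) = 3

General solution: y = Ce^(2x)
Applying IC y(0) = 3:
Particular solution: y = 3e^(2x)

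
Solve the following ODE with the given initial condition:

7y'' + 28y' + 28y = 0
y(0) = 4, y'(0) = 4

General solution: y = (C₁ + C₂x)e^(-2x)
Repeated root r = -2
Applying ICs: C₁ = 4, C₂ = 12
Particular solution: y = (4 + 12x)e^(-2x)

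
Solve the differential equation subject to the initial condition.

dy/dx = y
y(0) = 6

General solution: y = Ce^x
Applying IC y(0) = 6:
Particular solution: y = 6e^x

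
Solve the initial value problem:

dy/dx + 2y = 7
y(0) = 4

General solution: y = 7/2 + Ce^(-2x)
Applying y(0) = 4: C = 4 - 7/2 = 1/2
Particular solution: y = 7/2 + (1/2)e^(-2x)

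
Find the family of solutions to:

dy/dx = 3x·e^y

Separating variables and integrating:
-e^(-y) = 3x²/2 + C

General solution: y = -ln(C - 3x²/2)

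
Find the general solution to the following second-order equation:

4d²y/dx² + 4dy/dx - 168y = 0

Characteristic equation: 4r² + 4r - 168 = 0
Divide by 4: r² + r - 42 = 0
Roots: r = 6, -7 (distinct real)
General solution: y = C₁e^(6x) + C₂e^(-7x)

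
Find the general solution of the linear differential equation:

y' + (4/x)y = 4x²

Using integrating factor method:

General solution: y = (4/7)x^3 + Cx^(-4)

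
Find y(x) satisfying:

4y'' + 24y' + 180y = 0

Characteristic equation: 4r² + 24r + 180 = 0
Divide by 4: r² + 6r + 45 = 0
Roots: r = -3 ± 6i (complex conjugates)
General solution: y = e^(-3x)(C₁cos(6x) + C₂sin(6x))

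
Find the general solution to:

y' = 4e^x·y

Separating variables and integrating:
ln|y| = 4e^x + C

General solution: y = Ce^(4e^x)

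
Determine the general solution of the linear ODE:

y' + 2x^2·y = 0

Using integrating factor method:

General solution: y = Ce^(-2x^3/3)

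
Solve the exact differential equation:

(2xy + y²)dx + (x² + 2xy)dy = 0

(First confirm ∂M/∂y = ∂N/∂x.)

Verify exactness: ∂M/∂y = ∂N/∂x ✓
Find F(x,y) such that ∂F/∂x = M, ∂F/∂y = N
Solution: x²y + xy² = C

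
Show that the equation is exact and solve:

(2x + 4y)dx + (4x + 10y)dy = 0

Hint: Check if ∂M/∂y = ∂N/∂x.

Verify exactness: ∂M/∂y = ∂N/∂x ✓
Find F(x,y) such that ∂F/∂x = M, ∂F/∂y = N
Solution: x² + 4xy + 5y² = C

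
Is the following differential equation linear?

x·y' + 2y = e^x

Yes. Linear (y and its derivatives appear to the first power only, no products of y terms)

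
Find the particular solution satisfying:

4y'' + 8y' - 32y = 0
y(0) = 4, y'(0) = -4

General solution: y = C₁e^(2x) + C₂e^(-4x)
Applying ICs: C₁ = 2, C₂ = 2
Particular solution: y = 2e^(2x) + 2e^(-4x)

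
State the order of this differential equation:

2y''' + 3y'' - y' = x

The order is 3 (highest derivative is of order 3).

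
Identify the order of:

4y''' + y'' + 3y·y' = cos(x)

The order is 3 (highest derivative is of order 3).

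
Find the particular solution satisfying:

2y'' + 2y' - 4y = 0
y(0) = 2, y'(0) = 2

General solution: y = C₁e^x + C₂e^(-2x)
Applying ICs: C₁ = 2, C₂ = 0
Particular solution: y = 2e^x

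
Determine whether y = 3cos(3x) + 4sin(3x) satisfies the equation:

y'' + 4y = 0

Verification:
y'' = -27cos(3x) - 36sin(3x)
y'' + 4y ≠ 0 (frequency mismatch: got 9 instead of 4)

No, it is not a solution.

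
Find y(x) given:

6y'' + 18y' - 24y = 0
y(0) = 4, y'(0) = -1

General solution: y = C₁e^x + C₂e^(-4x)
Applying ICs: C₁ = 3, C₂ = 1
Particular solution: y = 3e^x + e^(-4x)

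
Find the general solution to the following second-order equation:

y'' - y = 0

Characteristic equation: r² - 1 = 0
Roots: r = 1, -1 (distinct real)
General solution: y = C₁e^x + C₂e^(-x)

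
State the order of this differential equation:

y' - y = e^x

The order is 1 (highest derivative is of order 1).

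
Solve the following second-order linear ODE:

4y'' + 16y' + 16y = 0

Characteristic equation: 4r² + 16r + 16 = 0
Divide by 4: r² + 4r + 4 = 0
Factored: (r + 2)² = 0
Repeated root: r = -2
General solution: y = (C₁ + C₂x)e^(-2x)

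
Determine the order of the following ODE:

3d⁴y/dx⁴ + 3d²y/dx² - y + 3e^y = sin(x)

The order is 4 (highest derivative is of order 4).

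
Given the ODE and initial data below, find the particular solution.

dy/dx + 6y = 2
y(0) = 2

General solution: y = 1/3 + Ce^(-6x)
Applying y(0) = 2: C = 2 - 1/3 = 5/3
Particular solution: y = 1/3 + (5/3)e^(-6x)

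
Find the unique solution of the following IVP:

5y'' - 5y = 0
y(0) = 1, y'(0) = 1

General solution: y = C₁e^x + C₂e^(-x)
Applying ICs: C₁ = 1, C₂ = 0
Particular solution: y = e^x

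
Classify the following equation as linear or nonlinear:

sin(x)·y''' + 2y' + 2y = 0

Linear (y and its derivatives appear to the first power only, no products of y terms)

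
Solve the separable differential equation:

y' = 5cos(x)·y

Separating variables and integrating:
ln|y| = 5sin(x) + C

General solution: y = Ce^(5sin(x))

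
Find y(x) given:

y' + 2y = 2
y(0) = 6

General solution: y = 1 + Ce^(-2x)
Applying y(0) = 6: C = 6 - 1 = 5
Particular solution: y = 1 + 5e^(-2x)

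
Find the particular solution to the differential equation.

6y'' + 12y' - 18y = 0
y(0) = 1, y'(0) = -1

General solution: y = C₁e^x + C₂e^(-3x)
Applying ICs: C₁ = 1/2, C₂ = 1/2
Particular solution: y = (1/2)e^x + (1/2)e^(-3x)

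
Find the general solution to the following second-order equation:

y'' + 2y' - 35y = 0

Characteristic equation: r² + 2r - 35 = 0
Roots: r = 5, -7 (distinct real)
General solution: y = C₁e^(5x) + C₂e^(-7x)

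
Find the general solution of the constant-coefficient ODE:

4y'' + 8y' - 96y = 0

Characteristic equation: 4r² + 8r - 96 = 0
Divide by 4: r² + 2r - 24 = 0
Roots: r = 4, -6 (distinct real)
General solution: y = C₁e^(4x) + C₂e^(-6x)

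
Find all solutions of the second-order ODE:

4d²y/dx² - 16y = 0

Characteristic equation: 4r² - 16 = 0
Divide by 4: r² - 4 = 0
Roots: r = 2, -2 (distinct real)
General solution: y = C₁e^(2x) + C₂e^(-2x)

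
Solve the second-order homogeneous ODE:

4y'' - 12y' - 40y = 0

Characteristic equation: 4r² - 12r - 40 = 0
Divide by 4: r² - 3r - 10 = 0
Roots: r = 5, -2 (distinct real)
General solution: y = C₁e^(5x) + C₂e^(-2x)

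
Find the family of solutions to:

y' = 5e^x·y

Separating variables and integrating:
ln|y| = 5e^x + C

General solution: y = Ce^(5e^x)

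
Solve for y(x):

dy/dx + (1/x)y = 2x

Using integrating factor method:

General solution: y = (2/3)x^2 + C/x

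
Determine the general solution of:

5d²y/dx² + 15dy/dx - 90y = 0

Characteristic equation: 5r² + 15r - 90 = 0
Divide by 5: r² + 3r - 18 = 0
Roots: r = 3, -6 (distinct real)
General solution: y = C₁e^(3x) + C₂e^(-6x)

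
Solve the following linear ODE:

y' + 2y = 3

Using integrating factor method:

General solution: y = 3/2 + Ce^(-2x)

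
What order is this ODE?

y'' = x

The order is 2 (highest derivative is of order 2).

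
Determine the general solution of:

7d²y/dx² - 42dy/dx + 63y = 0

Characteristic equation: 7r² - 42r + 63 = 0
Divide by 7: r² - 6r + 9 = 0
Factored: (r - 3)² = 0
Repeated root: r = 3
General solution: y = (C₁ + C₂x)e^(3x)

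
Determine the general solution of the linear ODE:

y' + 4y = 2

Using integrating factor method:

General solution: y = 1/2 + Ce^(-4x)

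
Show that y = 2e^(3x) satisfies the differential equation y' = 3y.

Verification:
y = 2e^(3x)
y' = 6e^(3x)
3y = 6e^(3x)
y' = 3y ✓

Yes, it is a solution.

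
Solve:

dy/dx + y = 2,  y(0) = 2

General solution: y = 2 + Ce^(-x)
Applying y(0) = 2: C = 2 - 2 = 0
Particular solution: y = 2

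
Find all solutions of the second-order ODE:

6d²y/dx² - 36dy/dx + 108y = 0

Characteristic equation: 6r² - 36r + 108 = 0
Divide by 6: r² - 6r + 18 = 0
Roots: r = 3 ± 3i (complex conjugates)
General solution: y = e^(3x)(C₁cos(3x) + C₂sin(3x))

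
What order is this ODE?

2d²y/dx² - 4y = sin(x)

The order is 2 (highest derivative is of order 2).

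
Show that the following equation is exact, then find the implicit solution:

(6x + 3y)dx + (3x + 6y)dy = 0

Verify exactness: ∂M/∂y = ∂N/∂x ✓
Find F(x,y) such that ∂F/∂x = M, ∂F/∂y = N
Solution: 3x² + 3xy + 3y² = C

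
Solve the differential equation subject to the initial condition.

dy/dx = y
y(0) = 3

General solution: y = Ce^x
Applying IC y(0) = 3:
Particular solution: y = 3e^x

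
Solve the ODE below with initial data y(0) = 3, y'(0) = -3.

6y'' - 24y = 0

General solution: y = C₁e^(2x) + C₂e^(-2x)
Applying ICs: C₁ = 3/4, C₂ = 9/4
Particular solution: y = (3/4)e^(2x) + (9/4)e^(-2x)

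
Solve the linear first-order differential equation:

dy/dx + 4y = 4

Using integrating factor method:

General solution: y = 1 + Ce^(-4x)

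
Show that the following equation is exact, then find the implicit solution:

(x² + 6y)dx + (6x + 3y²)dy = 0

Verify exactness: ∂M/∂y = ∂N/∂x ✓
Find F(x,y) such that ∂F/∂x = M, ∂F/∂y = N
Solution: x³/3 + 6xy + y³ = C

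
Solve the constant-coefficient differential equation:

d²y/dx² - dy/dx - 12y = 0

Characteristic equation: r² - r - 12 = 0
Roots: r = 4, -3 (distinct real)
General solution: y = C₁e^(4x) + C₂e^(-3x)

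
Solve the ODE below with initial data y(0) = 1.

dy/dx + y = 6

General solution: y = 6 + Ce^(-x)
Applying y(0) = 1: C = 1 - 6 = -5
Particular solution: y = 6 - 5e^(-x)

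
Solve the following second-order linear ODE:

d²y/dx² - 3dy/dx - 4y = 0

Characteristic equation: r² - 3r - 4 = 0
Roots: r = 4, -1 (distinct real)
General solution: y = C₁e^(4x) + C₂e^(-x)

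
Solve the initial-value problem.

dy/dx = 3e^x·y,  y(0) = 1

General solution: y = Ce^(3e^x)
Applying IC y(0) = 1:
Particular solution: y = e^(3(e^x - 1))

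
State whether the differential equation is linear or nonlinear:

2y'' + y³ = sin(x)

Nonlinear (y³ term)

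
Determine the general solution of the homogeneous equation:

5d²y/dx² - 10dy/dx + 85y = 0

Characteristic equation: 5r² - 10r + 85 = 0
Divide by 5: r² - 2r + 17 = 0
Roots: r = 1 ± 4i (complex conjugates)
General solution: y = e^x(C₁cos(4x) + C₂sin(4x))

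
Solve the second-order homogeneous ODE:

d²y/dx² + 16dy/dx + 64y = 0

Characteristic equation: r² + 16r + 64 = 0
Factored: (r + 8)² = 0
Repeated root: r = -8
General solution: y = (C₁ + C₂x)e^(-8x)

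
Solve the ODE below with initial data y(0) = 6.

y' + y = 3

General solution: y = 3 + Ce^(-x)
Applying y(0) = 6: C = 6 - 3 = 3
Particular solution: y = 3 + 3e^(-x)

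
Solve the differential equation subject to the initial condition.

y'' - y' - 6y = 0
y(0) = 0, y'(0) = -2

General solution: y = C₁e^(3x) + C₂e^(-2x)
Applying ICs: C₁ = -2/5, C₂ = 2/5
Particular solution: y = -(2/5)e^(3x) + (2/5)e^(-2x)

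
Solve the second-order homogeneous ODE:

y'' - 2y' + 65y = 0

Characteristic equation: r² - 2r + 65 = 0
Roots: r = 1 ± 8i (complex conjugates)
General solution: y = e^x(C₁cos(8x) + C₂sin(8x))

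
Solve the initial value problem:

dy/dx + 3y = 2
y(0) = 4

General solution: y = 2/3 + Ce^(-3x)
Applying y(0) = 4: C = 4 - 2/3 = 10/3
Particular solution: y = 2/3 + (10/3)e^(-3x)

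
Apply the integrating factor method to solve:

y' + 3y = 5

Using integrating factor method:

General solution: y = 5/3 + Ce^(-3x)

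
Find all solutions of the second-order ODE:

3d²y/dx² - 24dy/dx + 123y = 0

Characteristic equation: 3r² - 24r + 123 = 0
Divide by 3: r² - 8r + 41 = 0
Roots: r = 4 ± 5i (complex conjugates)
General solution: y = e^(4x)(C₁cos(5x) + C₂sin(5x))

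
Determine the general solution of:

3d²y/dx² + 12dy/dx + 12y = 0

Characteristic equation: 3r² + 12r + 12 = 0
Divide by 3: r² + 4r + 4 = 0
Factored: (r + 2)² = 0
Repeated root: r = -2
General solution: y = (C₁ + C₂x)e^(-2x)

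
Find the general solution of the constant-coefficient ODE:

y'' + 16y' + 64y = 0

Characteristic equation: r² + 16r + 64 = 0
Factored: (r + 8)² = 0
Repeated root: r = -8
General solution: y = (C₁ + C₂x)e^(-8x)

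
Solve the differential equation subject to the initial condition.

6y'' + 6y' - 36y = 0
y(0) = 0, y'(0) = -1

General solution: y = C₁e^(2x) + C₂e^(-3x)
Applying ICs: C₁ = -1/5, C₂ = 1/5
Particular solution: y = -(1/5)e^(2x) + (1/5)e^(-3x)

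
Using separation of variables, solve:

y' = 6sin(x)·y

Separating variables and integrating:
ln|y| = -6cos(x) + C

General solution: y = Ce^(-6cos(x))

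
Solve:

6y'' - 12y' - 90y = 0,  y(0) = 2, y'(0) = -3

General solution: y = C₁e^(5x) + C₂e^(-3x)
Applying ICs: C₁ = 3/8, C₂ = 13/8
Particular solution: y = (3/8)e^(5x) + (13/8)e^(-3x)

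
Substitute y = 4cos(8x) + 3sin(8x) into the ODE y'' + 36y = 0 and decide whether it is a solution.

Verification:
y'' = -256cos(8x) - 192sin(8x)
y'' + 36y ≠ 0 (frequency mismatch: got 64 instead of 36)

No, it is not a solution.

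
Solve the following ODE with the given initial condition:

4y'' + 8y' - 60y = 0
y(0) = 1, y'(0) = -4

General solution: y = C₁e^(3x) + C₂e^(-5x)
Applying ICs: C₁ = 1/8, C₂ = 7/8
Particular solution: y = (1/8)e^(3x) + (7/8)e^(-5x)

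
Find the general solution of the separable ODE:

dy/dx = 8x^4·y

Separating variables and integrating:
ln|y| = 8x^5/5 + C

General solution: y = Ce^(8x^5/5)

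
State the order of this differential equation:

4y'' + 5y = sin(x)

The order is 2 (highest derivative is of order 2).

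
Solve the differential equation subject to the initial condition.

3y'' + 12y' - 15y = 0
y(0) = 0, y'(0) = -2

General solution: y = C₁e^x + C₂e^(-5x)
Applying ICs: C₁ = -1/3, C₂ = 1/3
Particular solution: y = -(1/3)e^x + (1/3)e^(-5x)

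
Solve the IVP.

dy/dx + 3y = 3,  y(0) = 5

General solution: y = 1 + Ce^(-3x)
Applying y(0) = 5: C = 5 - 1 = 4
Particular solution: y = 1 + 4e^(-3x)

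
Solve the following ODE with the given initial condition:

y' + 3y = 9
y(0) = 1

General solution: y = 3 + Ce^(-3x)
Applying y(0) = 1: C = 1 - 3 = -2
Particular solution: y = 3 - 2e^(-3x)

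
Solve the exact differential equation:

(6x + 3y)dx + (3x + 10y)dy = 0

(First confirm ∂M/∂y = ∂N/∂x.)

Verify exactness: ∂M/∂y = ∂N/∂x ✓
Find F(x,y) such that ∂F/∂x = M, ∂F/∂y = N
Solution: 3x² + 3xy + 5y² = C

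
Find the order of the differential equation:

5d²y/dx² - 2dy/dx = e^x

The order is 2 (highest derivative is of order 2).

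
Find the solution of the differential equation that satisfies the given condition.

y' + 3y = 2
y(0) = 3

General solution: y = 2/3 + Ce^(-3x)
Applying y(0) = 3: C = 3 - 2/3 = 7/3
Particular solution: y = 2/3 + (7/3)e^(-3x)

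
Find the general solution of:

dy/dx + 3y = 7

Using integrating factor method:

General solution: y = 7/3 + Ce^(-3x)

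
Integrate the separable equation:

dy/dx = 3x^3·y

Separating variables and integrating:
ln|y| = 3x^4/4 + C

General solution: y = Ce^(3x^4/4)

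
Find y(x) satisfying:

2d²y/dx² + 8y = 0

Characteristic equation: 2r² + 8 = 0
Divide by 2: r² + 4 = 0
Roots: r = ±2i (complex conjugates)
General solution: y = C₁cos(2x) + C₂sin(2x)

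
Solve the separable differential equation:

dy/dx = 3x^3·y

Separating variables and integrating:
ln|y| = 3x^4/4 + C

General solution: y = Ce^(3x^4/4)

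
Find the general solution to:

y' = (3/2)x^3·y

Separating variables and integrating:
ln|y| = 3x^4/8 + C

General solution: y = Ce^(3x^4/8)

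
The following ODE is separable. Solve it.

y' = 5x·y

Separating variables and integrating:
ln|y| = 5x^2/2 + C

General solution: y = Ce^(5x^2/2)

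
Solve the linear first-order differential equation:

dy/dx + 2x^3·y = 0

Using integrating factor method:

General solution: y = Ce^(-x^4/2)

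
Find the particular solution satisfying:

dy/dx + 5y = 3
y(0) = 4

General solution: y = 3/5 + Ce^(-5x)
Applying y(0) = 4: C = 4 - 3/5 = 17/5
Particular solution: y = 3/5 + (17/5)e^(-5x)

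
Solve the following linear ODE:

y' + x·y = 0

Using integrating factor method:

General solution: y = Ce^(-x^2/2)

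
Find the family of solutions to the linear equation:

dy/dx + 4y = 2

Using integrating factor method:

General solution: y = 1/2 + Ce^(-4x)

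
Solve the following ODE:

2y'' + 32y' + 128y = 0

Characteristic equation: 2r² + 32r + 128 = 0
Divide by 2: r² + 16r + 64 = 0
Factored: (r + 8)² = 0
Repeated root: r = -8
General solution: y = (C₁ + C₂x)e^(-8x)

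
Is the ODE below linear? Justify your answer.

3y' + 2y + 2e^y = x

No. Nonlinear (e^y is nonlinear in y)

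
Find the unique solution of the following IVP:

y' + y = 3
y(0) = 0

General solution: y = 3 + Ce^(-x)
Applying y(0) = 0: C = 0 - 3 = -3
Particular solution: y = 3 - 3e^(-x)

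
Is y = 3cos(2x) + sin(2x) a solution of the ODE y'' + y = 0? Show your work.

Verification:
y'' = -12cos(2x) - 4sin(2x)
y'' + y ≠ 0 (frequency mismatch: got 4 instead of 1)

No, it is not a solution.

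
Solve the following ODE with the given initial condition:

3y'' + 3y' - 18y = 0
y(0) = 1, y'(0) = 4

General solution: y = C₁e^(2x) + C₂e^(-3x)
Applying ICs: C₁ = 7/5, C₂ = -2/5
Particular solution: y = (7/5)e^(2x) - (2/5)e^(-3x)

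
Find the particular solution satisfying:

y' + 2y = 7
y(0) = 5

General solution: y = 7/2 + Ce^(-2x)
Applying y(0) = 5: C = 5 - 7/2 = 3/2
Particular solution: y = 7/2 + (3/2)e^(-2x)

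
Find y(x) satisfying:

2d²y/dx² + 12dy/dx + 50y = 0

Characteristic equation: 2r² + 12r + 50 = 0
Divide by 2: r² + 6r + 25 = 0
Roots: r = -3 ± 4i (complex conjugates)
General solution: y = e^(-3x)(C₁cos(4x) + C₂sin(4x))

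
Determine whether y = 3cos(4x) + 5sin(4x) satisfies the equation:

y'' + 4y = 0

Verification:
y'' = -48cos(4x) - 80sin(4x)
y'' + 4y ≠ 0 (frequency mismatch: got 16 instead of 4)

No, it is not a solution.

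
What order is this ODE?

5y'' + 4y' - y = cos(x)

The order is 2 (highest derivative is of order 2).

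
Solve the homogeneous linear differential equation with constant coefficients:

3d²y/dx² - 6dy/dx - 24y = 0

Characteristic equation: 3r² - 6r - 24 = 0
Divide by 3: r² - 2r - 8 = 0
Roots: r = 4, -2 (distinct real)
General solution: y = C₁e^(4x) + C₂e^(-2x)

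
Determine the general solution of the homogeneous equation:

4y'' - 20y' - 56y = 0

Characteristic equation: 4r² - 20r - 56 = 0
Divide by 4: r² - 5r - 14 = 0
Roots: r = 7, -2 (distinct real)
General solution: y = C₁e^(7x) + C₂e^(-2x)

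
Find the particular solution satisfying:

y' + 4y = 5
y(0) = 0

General solution: y = 5/4 + Ce^(-4x)
Applying y(0) = 0: C = 0 - 5/4 = -5/4
Particular solution: y = 5/4 - (5/4)e^(-4x)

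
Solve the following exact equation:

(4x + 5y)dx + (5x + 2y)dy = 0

Verify exactness: ∂M/∂y = ∂N/∂x ✓
Find F(x,y) such that ∂F/∂x = M, ∂F/∂y = N
Solution: 2x² + 5xy + y² = C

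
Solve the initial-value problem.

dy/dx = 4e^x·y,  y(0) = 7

General solution: y = Ce^(4e^x)
Applying IC y(0) = 7:
Particular solution: y = 7e^(4(e^x - 1))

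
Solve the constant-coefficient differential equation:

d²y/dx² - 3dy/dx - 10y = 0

Characteristic equation: r² - 3r - 10 = 0
Roots: r = 5, -2 (distinct real)
General solution: y = C₁e^(5x) + C₂e^(-2x)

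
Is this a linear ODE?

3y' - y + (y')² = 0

No. Nonlinear ((y')² term)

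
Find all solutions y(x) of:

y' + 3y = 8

Using integrating factor method:

General solution: y = 8/3 + Ce^(-3x)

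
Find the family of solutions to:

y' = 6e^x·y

Separating variables and integrating:
ln|y| = 6e^x + C

General solution: y = Ce^(6e^x)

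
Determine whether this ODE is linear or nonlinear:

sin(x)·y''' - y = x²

Linear (y and its derivatives appear to the first power only, no products of y terms)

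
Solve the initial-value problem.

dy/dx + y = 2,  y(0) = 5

General solution: y = 2 + Ce^(-x)
Applying y(0) = 5: C = 5 - 2 = 3
Particular solution: y = 2 + 3e^(-x)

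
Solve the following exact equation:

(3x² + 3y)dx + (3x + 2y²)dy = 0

Verify exactness: ∂M/∂y = ∂N/∂x ✓
Find F(x,y) such that ∂F/∂x = M, ∂F/∂y = N
Solution: x³ + 3xy + 2y³/3 = C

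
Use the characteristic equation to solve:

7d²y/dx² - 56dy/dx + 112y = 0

Characteristic equation: 7r² - 56r + 112 = 0
Divide by 7: r² - 8r + 16 = 0
Factored: (r - 4)² = 0
Repeated root: r = 4
General solution: y = (C₁ + C₂x)e^(4x)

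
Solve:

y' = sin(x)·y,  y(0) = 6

General solution: y = Ce^(-cos(x))
Applying IC y(0) = 6:
Particular solution: y = 6e^(1-cos(x))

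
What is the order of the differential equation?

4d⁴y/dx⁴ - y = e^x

The order is 4 (highest derivative is of order 4).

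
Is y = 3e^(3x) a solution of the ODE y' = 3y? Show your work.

Verification:
y = 3e^(3x)
y' = 9e^(3x)
3y = 9e^(3x)
y' = 3y ✓

Yes, it is a solution.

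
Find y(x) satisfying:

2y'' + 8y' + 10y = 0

Characteristic equation: 2r² + 8r + 10 = 0
Divide by 2: r² + 4r + 5 = 0
Roots: r = -2 ± i (complex conjugates)
General solution: y = e^(-2x)(C₁cos(x) + C₂sin(x))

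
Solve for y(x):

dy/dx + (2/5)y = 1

Using integrating factor method:

General solution: y = 5/2 + Ce^(-2x/5)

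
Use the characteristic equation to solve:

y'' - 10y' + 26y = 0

Characteristic equation: r² - 10r + 26 = 0
Roots: r = 5 ± i (complex conjugates)
General solution: y = e^(5x)(C₁cos(x) + C₂sin(x))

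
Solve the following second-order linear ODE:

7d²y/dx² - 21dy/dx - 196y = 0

Characteristic equation: 7r² - 21r - 196 = 0
Divide by 7: r² - 3r - 28 = 0
Roots: r = 7, -4 (distinct real)
General solution: y = C₁e^(7x) + C₂e^(-4x)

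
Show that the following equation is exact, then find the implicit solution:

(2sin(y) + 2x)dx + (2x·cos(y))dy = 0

Verify exactness: ∂M/∂y = ∂N/∂x ✓
Find F(x,y) such that ∂F/∂x = M, ∂F/∂y = N
Solution: 2x·sin(y) + x² = C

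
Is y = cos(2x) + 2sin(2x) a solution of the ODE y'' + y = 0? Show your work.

Verification:
y'' = -4cos(2x) - 8sin(2x)
y'' + y ≠ 0 (frequency mismatch: got 4 instead of 1)

No, it is not a solution.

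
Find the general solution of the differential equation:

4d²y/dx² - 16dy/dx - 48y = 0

Characteristic equation: 4r² - 16r - 48 = 0
Divide by 4: r² - 4r - 12 = 0
Roots: r = 6, -2 (distinct real)
General solution: y = C₁e^(6x) + C₂e^(-2x)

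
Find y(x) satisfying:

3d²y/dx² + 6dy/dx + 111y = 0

Characteristic equation: 3r² + 6r + 111 = 0
Divide by 3: r² + 2r + 37 = 0
Roots: r = -1 ± 6i (complex conjugates)
General solution: y = e^(-x)(C₁cos(6x) + C₂sin(6x))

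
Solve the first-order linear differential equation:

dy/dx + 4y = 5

Using integrating factor method:

General solution: y = 5/4 + Ce^(-4x)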